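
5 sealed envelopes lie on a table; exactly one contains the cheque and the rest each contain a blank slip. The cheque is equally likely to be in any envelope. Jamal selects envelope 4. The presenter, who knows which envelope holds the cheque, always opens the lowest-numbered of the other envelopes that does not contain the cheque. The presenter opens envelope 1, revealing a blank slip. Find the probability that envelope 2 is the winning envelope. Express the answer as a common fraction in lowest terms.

1/4

Condition on the true location of the cheque.
If it is in envelope 1 (prior 1/5): the presenter opened envelope 1, so this case is ruled out; weight (1/5)·0 = 0.
If it is in any of envelopes 2, 3, 4, and 5 (prior 1/5 each): envelope 1 is the lowest-numbered option available, probability 1; weight (1/5)·1 = 1/5 each.
The weights sum to 4/5.
So P(the cheque in envelope 2 | the presenter opened envelope 1) = (1/5) / (4/5) = 1/4.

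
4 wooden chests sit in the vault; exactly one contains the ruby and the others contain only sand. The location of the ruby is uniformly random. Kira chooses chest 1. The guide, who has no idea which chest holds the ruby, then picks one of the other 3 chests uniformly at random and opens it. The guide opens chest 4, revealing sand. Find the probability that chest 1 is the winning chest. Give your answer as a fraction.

1/3

Because the guide chose which chest to open without knowing where the ruby is, the choice is independent of the prize location. Learning that chest 4 does not hold the ruby simply rules out that one location and leaves the remaining 3 chests still equally likely by symmetry.
So P(the ruby in chest 1) = 1/3.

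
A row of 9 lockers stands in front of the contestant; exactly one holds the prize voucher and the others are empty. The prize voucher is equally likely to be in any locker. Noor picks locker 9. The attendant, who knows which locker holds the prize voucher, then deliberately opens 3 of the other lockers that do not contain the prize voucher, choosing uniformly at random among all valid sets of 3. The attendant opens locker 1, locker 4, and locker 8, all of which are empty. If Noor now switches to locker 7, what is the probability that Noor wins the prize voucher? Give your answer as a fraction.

8/45

Condition on the true location of the prize voucher.
If it is in any of lockers 1, 4, and 8 (prior 1/9 each): that locker was opened and seen not to hold the prize — ruled out; weight (1/9)·0 = 0 each.
If it is in any of lockers 2, 3, 5, 6, and 7 (prior 1/9 each): the attendant has 35 equally likely choices, so probability 1/35; weight (1/9)·(1/35) = 1/315 each.
If it is in locker 9 (prior 1/9): the attendant has 56 equally likely choices, so probability 1/56; weight (1/9)·(1/56) = 1/504.
The weights sum to 1/56.
So P(the prize voucher in locker 7 | the attendant opened locker 1, locker 4, and locker 8) = (1/315) / (1/56) = 8/45.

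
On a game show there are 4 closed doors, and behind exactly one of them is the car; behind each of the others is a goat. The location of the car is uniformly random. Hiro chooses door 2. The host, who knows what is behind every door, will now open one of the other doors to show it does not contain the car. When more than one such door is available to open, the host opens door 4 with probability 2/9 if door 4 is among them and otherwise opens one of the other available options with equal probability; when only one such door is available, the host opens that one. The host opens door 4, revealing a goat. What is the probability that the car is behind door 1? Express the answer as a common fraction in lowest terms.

1/3

Condition on the true location of the car.
If it is behind any of doors 1, 2, and 3 (prior 1/4 each): door 4 is available, opened with probability 2/9; weight (1/4)·(2/9) = 1/18 each.
If it is behind door 4 (prior 1/4): the host opened door 4, so this case is ruled out; weight (1/4)·0 = 0.
The weights sum to 1/6.
So P(the car behind door 1 | the host opened door 4) = (1/18) / (1/6) = 1/3.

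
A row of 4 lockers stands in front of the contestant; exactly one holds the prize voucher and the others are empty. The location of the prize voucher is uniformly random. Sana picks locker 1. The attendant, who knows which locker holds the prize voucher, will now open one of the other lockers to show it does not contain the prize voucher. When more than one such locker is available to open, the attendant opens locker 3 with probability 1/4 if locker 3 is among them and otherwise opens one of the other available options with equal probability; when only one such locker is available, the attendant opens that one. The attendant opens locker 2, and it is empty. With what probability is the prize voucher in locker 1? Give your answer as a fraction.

Consider each possible location of the prize voucher in turn.
If it is in locker 1 (prior 1/4): locker 3 is available but not opened; locker 2 gets probability (1 − 1/4)/2 = 3/8; weight (1/4)·(3/8) = 3/32.
If it is in locker 2 (prior 1/4): the attendant opened locker 2, so this case is ruled out; weight (1/4)·0 = 0.
If it is in locker 3 (prior 1/4): locker 3 holds the prize so is unavailable; the attendant chooses uniformly among the 2 others, probability 1/2; weight (1/4)·(1/2) = 1/8.
If it is in locker 4 (prior 1/4): locker 3 is available but not opened, probability 3/4; weight (1/4)·(3/4) = 3/16.
The weights sum to 13/32.
So P(the prize voucher in locker 1 | the attendant opened locker 2) = (3/32) / (13/32) = 3/13.

3/13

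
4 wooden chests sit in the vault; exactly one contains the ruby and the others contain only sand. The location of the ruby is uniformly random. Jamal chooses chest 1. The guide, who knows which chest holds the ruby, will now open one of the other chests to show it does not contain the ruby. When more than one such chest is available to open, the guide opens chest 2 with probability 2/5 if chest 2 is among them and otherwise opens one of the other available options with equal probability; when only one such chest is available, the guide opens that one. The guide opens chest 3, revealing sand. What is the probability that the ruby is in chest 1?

Apply Bayes' rule, conditioning on where the ruby actually is.
If it is in chest 1 (prior 1/4): chest 2 is available but not opened; chest 3 gets probability (1 − 2/5)/2 = 3/10; weight (1/4)·(3/10) = 3/40.
If it is in chest 2 (prior 1/4): chest 2 holds the prize so is unavailable; the guide chooses uniformly among the 2 others, probability 1/2; weight (1/4)·(1/2) = 1/8.
If it is in chest 3 (prior 1/4): the guide opened chest 3, so this case is ruled out; weight (1/4)·0 = 0.
If it is in chest 4 (prior 1/4): chest 2 is available but not opened, probability 3/5; weight (1/4)·(3/5) = 3/20.
The weights sum to 7/20.
So P(the ruby in chest 1 | the guide opened chest 3) = (3/40) / (7/20) = 3/14.

3/14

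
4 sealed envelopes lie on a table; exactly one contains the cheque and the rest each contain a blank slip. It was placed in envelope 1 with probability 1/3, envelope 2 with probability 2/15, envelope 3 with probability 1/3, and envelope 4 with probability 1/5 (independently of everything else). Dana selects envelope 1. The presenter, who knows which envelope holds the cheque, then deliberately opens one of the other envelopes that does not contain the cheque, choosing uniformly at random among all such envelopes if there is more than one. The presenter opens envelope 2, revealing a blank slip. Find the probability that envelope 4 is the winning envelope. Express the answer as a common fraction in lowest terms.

Apply Bayes' rule, conditioning on where the cheque actually is.
If it is in envelope 1 (prior 1/3): the presenter has 3 equally likely choices, so probability 1/3; weight (1/3)·(1/3) = 1/9.
If it is in envelope 2 (prior 2/15): the presenter opened envelope 2, so this case is ruled out; weight (2/15)·0 = 0.
If it is in envelope 3 (prior 1/3): the presenter has 2 equally likely choices, so probability 1/2; weight (1/3)·(1/2) = 1/6.
If it is in envelope 4 (prior 1/5): the presenter has 2 equally likely choices, so probability 1/2; weight (1/5)·(1/2) = 1/10.
The weights sum to 17/45.
So P(the cheque in envelope 4 | the presenter opened envelope 2) = (1/10) / (17/45) = 9/34.

9/34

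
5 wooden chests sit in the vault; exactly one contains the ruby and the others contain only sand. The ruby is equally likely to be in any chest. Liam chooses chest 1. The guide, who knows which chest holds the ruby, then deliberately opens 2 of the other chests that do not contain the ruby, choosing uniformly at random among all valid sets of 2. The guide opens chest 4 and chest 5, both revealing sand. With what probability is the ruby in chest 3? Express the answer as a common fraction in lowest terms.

Condition on the true location of the ruby.
If it is in chest 1 (prior 1/5): the guide has 6 equally likely choices, so probability 1/6; weight (1/5)·(1/6) = 1/30.
If it is in either of chests 2 and 3 (prior 1/5 each): the guide has 3 equally likely choices, so probability 1/3; weight (1/5)·(1/3) = 1/15 each.
If it is in either of chests 4 and 5 (prior 1/5 each): that chest was opened and seen not to hold the prize — ruled out; weight (1/5)·0 = 0 each.
The weights sum to 1/6.
So P(the ruby in chest 3 | the guide opened chest 4 and chest 5) = (1/15) / (1/6) = 2/5.

2/5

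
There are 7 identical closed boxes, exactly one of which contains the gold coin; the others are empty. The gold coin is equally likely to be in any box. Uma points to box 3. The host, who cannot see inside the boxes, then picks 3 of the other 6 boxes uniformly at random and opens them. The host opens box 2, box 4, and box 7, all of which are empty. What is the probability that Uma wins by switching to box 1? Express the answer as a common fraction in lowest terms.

Because the host chose which boxes to open without knowing where the gold coin is, the choice is independent of the prize location. Learning that none of the 3 opened boxes holds the gold coin simply rules out those 3 locations and leaves the remaining 4 boxes still equally likely by symmetry.
So P(the gold coin in box 1) = 1/4.

1/4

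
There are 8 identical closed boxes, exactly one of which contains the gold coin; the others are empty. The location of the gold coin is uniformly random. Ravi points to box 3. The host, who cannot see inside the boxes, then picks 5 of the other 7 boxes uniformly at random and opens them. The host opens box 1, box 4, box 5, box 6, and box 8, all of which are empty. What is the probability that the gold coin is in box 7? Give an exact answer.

1/3

Apply Bayes' rule, conditioning on where the gold coin actually is.
If it is in any of boxes 1, 4, 5, 6, and 8 (prior 1/8 each): that box was opened and seen not to hold the prize — ruled out; weight (1/8)·0 = 0 each.
If it is in any of boxes 2, 3, and 7 (prior 1/8 each): the host picks exactly this set with probability 1/21 regardless, and none is the prize; weight (1/8)·(1/21) = 1/168 each.
The weights sum to 1/56.
So P(the gold coin in box 7 | the host opened box 1, box 4, box 5, box 6, and box 8) = (1/168) / (1/56) = 1/3.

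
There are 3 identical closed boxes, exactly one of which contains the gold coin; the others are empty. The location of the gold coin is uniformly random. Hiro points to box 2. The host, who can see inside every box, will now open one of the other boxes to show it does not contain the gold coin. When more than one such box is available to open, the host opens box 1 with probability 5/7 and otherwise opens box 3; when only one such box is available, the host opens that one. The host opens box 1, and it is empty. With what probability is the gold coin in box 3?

7/12

Condition on the true location of the gold coin.
If it is in box 1 (prior 1/3): the host opened box 1, so this case is ruled out; weight (1/3)·0 = 0.
If it is in box 2 (prior 1/3): box 1 is available, opened with probability 5/7; weight (1/3)·(5/7) = 5/21.
If it is in box 3 (prior 1/3): only box 1 is available, probability 1; weight (1/3)·1 = 1/3.
The weights sum to 4/7.
So P(the gold coin in box 3 | the host opened box 1) = (1/3) / (4/7) = 7/12.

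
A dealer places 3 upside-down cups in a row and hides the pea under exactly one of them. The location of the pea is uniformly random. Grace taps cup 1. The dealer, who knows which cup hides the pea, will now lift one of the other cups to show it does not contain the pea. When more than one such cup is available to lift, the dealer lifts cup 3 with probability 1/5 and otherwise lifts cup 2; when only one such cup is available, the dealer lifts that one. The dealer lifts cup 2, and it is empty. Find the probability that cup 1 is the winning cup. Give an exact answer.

Condition on the true location of the pea.
If it is under cup 1 (prior 1/3): cup 3 is available but not opened, probability 4/5; weight (1/3)·(4/5) = 4/15.
If it is under cup 2 (prior 1/3): the dealer opened cup 2, so this case is ruled out; weight (1/3)·0 = 0.
If it is under cup 3 (prior 1/3): only cup 2 is available, probability 1; weight (1/3)·1 = 1/3.
The weights sum to 3/5.
So P(the pea under cup 1 | the dealer opened cup 2) = (4/15) / (3/5) = 4/9.

4/9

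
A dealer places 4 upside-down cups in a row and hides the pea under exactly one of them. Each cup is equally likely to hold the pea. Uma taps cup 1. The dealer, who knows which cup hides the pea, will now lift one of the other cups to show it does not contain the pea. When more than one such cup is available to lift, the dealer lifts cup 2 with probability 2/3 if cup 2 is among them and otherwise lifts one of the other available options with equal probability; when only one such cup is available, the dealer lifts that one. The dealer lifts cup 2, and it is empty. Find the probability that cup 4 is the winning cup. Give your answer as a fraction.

1/3

Consider each possible location of the pea in turn.
If it is under any of cups 1, 3, and 4 (prior 1/4 each): cup 2 is available, opened with probability 2/3; weight (1/4)·(2/3) = 1/6 each.
If it is under cup 2 (prior 1/4): the dealer opened cup 2, so this case is ruled out; weight (1/4)·0 = 0.
The weights sum to 1/2.
So P(the pea under cup 4 | the dealer opened cup 2) = (1/6) / (1/2) = 1/3.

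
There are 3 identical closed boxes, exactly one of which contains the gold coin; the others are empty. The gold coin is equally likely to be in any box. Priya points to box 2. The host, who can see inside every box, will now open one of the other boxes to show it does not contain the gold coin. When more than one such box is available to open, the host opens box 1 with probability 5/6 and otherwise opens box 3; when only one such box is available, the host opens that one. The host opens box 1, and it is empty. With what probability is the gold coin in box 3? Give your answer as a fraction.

6/11

Condition on the true location of the gold coin.
If it is in box 1 (prior 1/3): the host opened box 1, so this case is ruled out; weight (1/3)·0 = 0.
If it is in box 2 (prior 1/3): box 1 is available, opened with probability 5/6; weight (1/3)·(5/6) = 5/18.
If it is in box 3 (prior 1/3): only box 1 is available, probability 1; weight (1/3)·1 = 1/3.
The weights sum to 11/18.
So P(the gold coin in box 3 | the host opened box 1) = (1/3) / (11/18) = 6/11.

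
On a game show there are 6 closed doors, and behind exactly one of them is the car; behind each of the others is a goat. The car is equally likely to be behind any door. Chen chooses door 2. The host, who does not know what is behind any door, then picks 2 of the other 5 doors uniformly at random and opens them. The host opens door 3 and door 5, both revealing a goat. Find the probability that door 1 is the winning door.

1/4

Apply Bayes' rule, conditioning on where the car actually is.
If it is behind any of doors 1, 2, 4, and 6 (prior 1/6 each): the host picks exactly this set with probability 1/10 regardless, and none is the prize; weight (1/6)·(1/10) = 1/60 each.
If it is behind either of doors 3 and 5 (prior 1/6 each): that door was opened and seen not to hold the prize — ruled out; weight (1/6)·0 = 0 each.
The weights sum to 1/15.
So P(the car behind door 1 | the host opened door 3 and door 5) = (1/60) / (1/15) = 1/4.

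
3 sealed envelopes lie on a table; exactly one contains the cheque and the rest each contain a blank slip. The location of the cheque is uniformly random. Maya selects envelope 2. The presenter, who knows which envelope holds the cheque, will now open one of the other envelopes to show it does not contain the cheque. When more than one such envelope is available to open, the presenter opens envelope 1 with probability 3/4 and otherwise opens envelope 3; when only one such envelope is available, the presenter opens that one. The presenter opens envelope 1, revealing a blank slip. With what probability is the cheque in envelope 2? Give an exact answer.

Consider each possible location of the cheque in turn.
If it is in envelope 1 (prior 1/3): the presenter opened envelope 1, so this case is ruled out; weight (1/3)·0 = 0.
If it is in envelope 2 (prior 1/3): envelope 1 is available, opened with probability 3/4; weight (1/3)·(3/4) = 1/4.
If it is in envelope 3 (prior 1/3): only envelope 1 is available, probability 1; weight (1/3)·1 = 1/3.
The weights sum to 7/12.
So P(the cheque in envelope 2 | the presenter opened envelope 1) = (1/4) / (7/12) = 3/7.

3/7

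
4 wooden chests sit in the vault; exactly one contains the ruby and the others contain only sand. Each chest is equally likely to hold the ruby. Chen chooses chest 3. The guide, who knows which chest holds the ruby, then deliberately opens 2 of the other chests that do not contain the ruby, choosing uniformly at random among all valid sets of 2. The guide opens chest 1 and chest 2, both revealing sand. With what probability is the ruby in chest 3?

Consider each possible location of the ruby in turn.
If it is in either of chests 1 and 2 (prior 1/4 each): that chest was opened and seen not to hold the prize — ruled out; weight (1/4)·0 = 0 each.
If it is in chest 3 (prior 1/4): the guide has 3 equally likely choices, so probability 1/3; weight (1/4)·(1/3) = 1/12.
If it is in chest 4 (prior 1/4): the guide has no choice, probability 1; weight (1/4)·1 = 1/4.
The weights sum to 1/3.
So P(the ruby in chest 3 | the guide opened chest 1 and chest 2) = (1/12) / (1/3) = 1/4.

1/4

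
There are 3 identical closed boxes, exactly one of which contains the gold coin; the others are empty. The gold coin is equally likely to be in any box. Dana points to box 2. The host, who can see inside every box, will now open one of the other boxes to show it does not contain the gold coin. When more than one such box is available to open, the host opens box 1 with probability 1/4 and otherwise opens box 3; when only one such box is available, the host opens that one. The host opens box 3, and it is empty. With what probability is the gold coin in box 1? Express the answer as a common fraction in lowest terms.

Consider each possible location of the gold coin in turn.
If it is in box 1 (prior 1/3): only box 3 is available, probability 1; weight (1/3)·1 = 1/3.
If it is in box 2 (prior 1/3): box 1 is available but not opened, probability 3/4; weight (1/3)·(3/4) = 1/4.
If it is in box 3 (prior 1/3): the host opened box 3, so this case is ruled out; weight (1/3)·0 = 0.
The weights sum to 7/12.
So P(the gold coin in box 1 | the host opened box 3) = (1/3) / (7/12) = 4/7.

4/7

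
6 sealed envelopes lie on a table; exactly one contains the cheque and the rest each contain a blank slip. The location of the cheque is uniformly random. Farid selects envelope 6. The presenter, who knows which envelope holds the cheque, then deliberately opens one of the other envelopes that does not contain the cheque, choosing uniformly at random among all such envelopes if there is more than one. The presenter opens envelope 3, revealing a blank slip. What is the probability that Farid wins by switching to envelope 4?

Apply Bayes' rule, conditioning on where the cheque actually is.
If it is in any of envelopes 1, 2, 4, and 5 (prior 1/6 each): the presenter has 4 equally likely choices, so probability 1/4; weight (1/6)·(1/4) = 1/24 each.
If it is in envelope 3 (prior 1/6): the presenter opened envelope 3, so this case is ruled out; weight (1/6)·0 = 0.
If it is in envelope 6 (prior 1/6): the presenter has 5 equally likely choices, so probability 1/5; weight (1/6)·(1/5) = 1/30.
The weights sum to 1/5.
So P(the cheque in envelope 4 | the presenter opened envelope 3) = (1/24) / (1/5) = 5/24.

5/24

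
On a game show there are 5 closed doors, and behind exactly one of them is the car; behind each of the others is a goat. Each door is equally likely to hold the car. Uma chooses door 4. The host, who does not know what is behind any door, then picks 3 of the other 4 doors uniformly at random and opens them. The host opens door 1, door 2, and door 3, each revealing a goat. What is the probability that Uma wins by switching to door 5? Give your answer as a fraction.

1/2

Apply Bayes' rule, conditioning on where the car actually is.
If it is behind any of doors 1, 2, and 3 (prior 1/5 each): that door was opened and seen not to hold the prize — ruled out; weight (1/5)·0 = 0 each.
If it is behind either of doors 4 and 5 (prior 1/5 each): the host picks exactly this set with probability 1/4 regardless, and none is the prize; weight (1/5)·(1/4) = 1/20 each.
The weights sum to 1/10.
So P(the car behind door 5 | the host opened door 1, door 2, and door 3) = (1/20) / (1/10) = 1/2.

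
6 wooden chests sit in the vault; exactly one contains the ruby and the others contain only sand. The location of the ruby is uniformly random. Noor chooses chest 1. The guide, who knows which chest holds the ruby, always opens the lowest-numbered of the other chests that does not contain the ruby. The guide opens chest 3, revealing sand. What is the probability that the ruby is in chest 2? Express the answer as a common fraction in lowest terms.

Consider each possible location of the ruby in turn.
If it is in any of chests 1, 4, 5, and 6 (prior 1/6 each): the guide would have opened chest 2 instead, probability 0; weight (1/6)·0 = 0 each.
If it is in chest 2 (prior 1/6): chest 3 is the lowest-numbered option available, probability 1; weight (1/6)·1 = 1/6.
If it is in chest 3 (prior 1/6): the guide opened chest 3, so this case is ruled out; weight (1/6)·0 = 0.
The weights sum to 1/6.
So P(the ruby in chest 2 | the guide opened chest 3) = (1/6) / (1/6) = 1.

1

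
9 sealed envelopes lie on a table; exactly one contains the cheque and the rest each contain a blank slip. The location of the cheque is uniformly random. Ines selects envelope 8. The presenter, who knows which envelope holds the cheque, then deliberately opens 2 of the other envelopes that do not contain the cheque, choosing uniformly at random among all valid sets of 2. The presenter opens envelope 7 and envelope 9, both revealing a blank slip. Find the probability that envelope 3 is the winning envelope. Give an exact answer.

4/27

Condition on the true location of the cheque.
If it is in any of envelopes 1, 2, 3, 4, 5, and 6 (prior 1/9 each): the presenter has 21 equally likely choices, so probability 1/21; weight (1/9)·(1/21) = 1/189 each.
If it is in either of envelopes 7 and 9 (prior 1/9 each): that envelope was opened and seen not to hold the prize — ruled out; weight (1/9)·0 = 0 each.
If it is in envelope 8 (prior 1/9): the presenter has 28 equally likely choices, so probability 1/28; weight (1/9)·(1/28) = 1/252.
The weights sum to 1/28.
So P(the cheque in envelope 3 | the presenter opened envelope 7 and envelope 9) = (1/189) / (1/28) = 4/27.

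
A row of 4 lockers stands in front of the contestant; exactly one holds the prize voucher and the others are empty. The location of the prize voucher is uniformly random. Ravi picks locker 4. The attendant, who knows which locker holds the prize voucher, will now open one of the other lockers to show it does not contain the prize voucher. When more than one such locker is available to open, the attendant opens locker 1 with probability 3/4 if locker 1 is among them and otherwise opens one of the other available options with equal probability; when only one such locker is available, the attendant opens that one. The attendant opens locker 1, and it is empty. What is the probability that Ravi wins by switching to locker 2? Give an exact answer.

1/3

Consider each possible location of the prize voucher in turn.
If it is in locker 1 (prior 1/4): the attendant opened locker 1, so this case is ruled out; weight (1/4)·0 = 0.
If it is in any of lockers 2, 3, and 4 (prior 1/4 each): locker 1 is available, opened with probability 3/4; weight (1/4)·(3/4) = 3/16 each.
The weights sum to 9/16.
So P(the prize voucher in locker 2 | the attendant opened locker 1) = (3/16) / (9/16) = 1/3.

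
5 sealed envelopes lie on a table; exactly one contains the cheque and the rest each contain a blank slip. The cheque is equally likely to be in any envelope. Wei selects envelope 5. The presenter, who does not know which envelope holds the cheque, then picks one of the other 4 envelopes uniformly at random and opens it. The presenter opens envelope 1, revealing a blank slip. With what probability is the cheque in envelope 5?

1/4

Apply Bayes' rule, conditioning on where the cheque actually is.
If it is in envelope 1 (prior 1/5): the presenter opened envelope 1, so this case is ruled out; weight (1/5)·0 = 0.
If it is in any of envelopes 2, 3, 4, and 5 (prior 1/5 each): the presenter picks envelope 1 with probability 1/4 regardless, and it is not the prize; weight (1/5)·(1/4) = 1/20 each.
The weights sum to 1/5.
So P(the cheque in envelope 5 | the presenter opened envelope 1) = (1/20) / (1/5) = 1/4.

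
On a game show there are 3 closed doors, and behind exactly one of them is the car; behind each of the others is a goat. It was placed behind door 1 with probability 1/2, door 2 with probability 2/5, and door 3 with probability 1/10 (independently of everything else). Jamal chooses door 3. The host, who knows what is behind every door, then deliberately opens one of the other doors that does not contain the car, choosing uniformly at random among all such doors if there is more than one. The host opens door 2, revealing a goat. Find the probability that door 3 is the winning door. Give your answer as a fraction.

Consider each possible location of the car in turn.
If it is behind door 1 (prior 1/2): the host has no choice, probability 1; weight (1/2)·1 = 1/2.
If it is behind door 2 (prior 2/5): the host opened door 2, so this case is ruled out; weight (2/5)·0 = 0.
If it is behind door 3 (prior 1/10): the host has 2 equally likely choices, so probability 1/2; weight (1/10)·(1/2) = 1/20.
The weights sum to 11/20.
So P(the car behind door 3 | the host opened door 2) = (1/20) / (11/20) = 1/11.

1/11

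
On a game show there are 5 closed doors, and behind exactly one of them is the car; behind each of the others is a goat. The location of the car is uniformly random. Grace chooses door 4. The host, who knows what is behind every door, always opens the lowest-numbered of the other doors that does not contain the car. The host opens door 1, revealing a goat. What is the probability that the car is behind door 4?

Condition on the true location of the car.
If it is behind door 1 (prior 1/5): the host opened door 1, so this case is ruled out; weight (1/5)·0 = 0.
If it is behind any of doors 2, 3, 4, and 5 (prior 1/5 each): door 1 is the lowest-numbered option available, probability 1; weight (1/5)·1 = 1/5 each.
The weights sum to 4/5.
So P(the car behind door 4 | the host opened door 1) = (1/5) / (4/5) = 1/4.

1/4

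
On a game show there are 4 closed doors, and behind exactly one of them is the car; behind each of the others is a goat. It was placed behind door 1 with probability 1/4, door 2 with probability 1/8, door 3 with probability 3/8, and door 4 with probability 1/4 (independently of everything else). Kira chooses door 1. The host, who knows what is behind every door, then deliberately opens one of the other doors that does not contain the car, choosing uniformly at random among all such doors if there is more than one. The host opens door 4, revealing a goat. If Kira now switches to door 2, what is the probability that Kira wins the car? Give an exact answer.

3/16

Apply Bayes' rule, conditioning on where the car actually is.
If it is behind door 1 (prior 1/4): the host has 3 equally likely choices, so probability 1/3; weight (1/4)·(1/3) = 1/12.
If it is behind door 2 (prior 1/8): the host has 2 equally likely choices, so probability 1/2; weight (1/8)·(1/2) = 1/16.
If it is behind door 3 (prior 3/8): the host has 2 equally likely choices, so probability 1/2; weight (3/8)·(1/2) = 3/16.
If it is behind door 4 (prior 1/4): the host opened door 4, so this case is ruled out; weight (1/4)·0 = 0.
The weights sum to 1/3.
So P(the car behind door 2 | the host opened door 4) = (1/16) / (1/3) = 3/16.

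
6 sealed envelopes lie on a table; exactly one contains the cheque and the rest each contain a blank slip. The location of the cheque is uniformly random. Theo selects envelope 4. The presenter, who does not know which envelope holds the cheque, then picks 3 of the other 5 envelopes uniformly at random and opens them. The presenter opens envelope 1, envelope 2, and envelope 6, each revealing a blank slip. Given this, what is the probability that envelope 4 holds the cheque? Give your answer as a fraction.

Consider each possible location of the cheque in turn.
If it is in any of envelopes 1, 2, and 6 (prior 1/6 each): that envelope was opened and seen not to hold the prize — ruled out; weight (1/6)·0 = 0 each.
If it is in any of envelopes 3, 4, and 5 (prior 1/6 each): the presenter picks exactly this set with probability 1/10 regardless, and none is the prize; weight (1/6)·(1/10) = 1/60 each.
The weights sum to 1/20.
So P(the cheque in envelope 4 | the presenter opened envelope 1, envelope 2, and envelope 6) = (1/60) / (1/20) = 1/3.

1/3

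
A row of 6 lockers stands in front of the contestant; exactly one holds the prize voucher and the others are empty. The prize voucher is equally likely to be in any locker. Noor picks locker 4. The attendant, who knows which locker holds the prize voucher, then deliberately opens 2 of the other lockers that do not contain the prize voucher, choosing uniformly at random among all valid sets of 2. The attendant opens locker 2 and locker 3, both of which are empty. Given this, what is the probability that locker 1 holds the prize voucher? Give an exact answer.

5/18

Condition on the true location of the prize voucher.
If it is in any of lockers 1, 5, and 6 (prior 1/6 each): the attendant has 6 equally likely choices, so probability 1/6; weight (1/6)·(1/6) = 1/36 each.
If it is in either of lockers 2 and 3 (prior 1/6 each): that locker was opened and seen not to hold the prize — ruled out; weight (1/6)·0 = 0 each.
If it is in locker 4 (prior 1/6): the attendant has 10 equally likely choices, so probability 1/10; weight (1/6)·(1/10) = 1/60.
The weights sum to 1/10.
So P(the prize voucher in locker 1 | the attendant opened locker 2 and locker 3) = (1/36) / (1/10) = 5/18.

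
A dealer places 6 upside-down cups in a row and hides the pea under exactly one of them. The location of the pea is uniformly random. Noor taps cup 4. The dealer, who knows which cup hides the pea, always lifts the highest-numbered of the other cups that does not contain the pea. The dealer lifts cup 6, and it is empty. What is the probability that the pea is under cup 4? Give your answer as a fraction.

1/5

Apply Bayes' rule, conditioning on where the pea actually is.
If it is under any of cups 1, 2, 3, 4, and 5 (prior 1/6 each): cup 6 is the highest-numbered option available, probability 1; weight (1/6)·1 = 1/6 each.
If it is under cup 6 (prior 1/6): the dealer opened cup 6, so this case is ruled out; weight (1/6)·0 = 0.
The weights sum to 5/6.
So P(the pea under cup 4 | the dealer opened cup 6) = (1/6) / (5/6) = 1/5.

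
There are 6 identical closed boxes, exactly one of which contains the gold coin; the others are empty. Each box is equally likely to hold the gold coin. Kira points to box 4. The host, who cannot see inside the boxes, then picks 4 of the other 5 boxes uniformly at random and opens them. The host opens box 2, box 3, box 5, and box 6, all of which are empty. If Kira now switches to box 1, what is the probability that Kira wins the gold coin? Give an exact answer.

1/2

Condition on the true location of the gold coin.
If it is in either of boxes 1 and 4 (prior 1/6 each): the host picks exactly this set with probability 1/5 regardless, and none is the prize; weight (1/6)·(1/5) = 1/30 each.
If it is in any of boxes 2, 3, 5, and 6 (prior 1/6 each): that box was opened and seen not to hold the prize — ruled out; weight (1/6)·0 = 0 each.
The weights sum to 1/15.
So P(the gold coin in box 1 | the host opened box 2, box 3, box 5, and box 6) = (1/30) / (1/15) = 1/2.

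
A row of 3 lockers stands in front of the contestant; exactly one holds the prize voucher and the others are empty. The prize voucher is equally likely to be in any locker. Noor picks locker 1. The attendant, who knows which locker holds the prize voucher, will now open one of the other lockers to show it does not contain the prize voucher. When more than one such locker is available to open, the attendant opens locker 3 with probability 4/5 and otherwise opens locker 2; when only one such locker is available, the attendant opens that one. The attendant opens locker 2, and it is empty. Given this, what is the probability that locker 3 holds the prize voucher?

5/6

Apply Bayes' rule, conditioning on where the prize voucher actually is.
If it is in locker 1 (prior 1/3): locker 3 is available but not opened, probability 1/5; weight (1/3)·(1/5) = 1/15.
If it is in locker 2 (prior 1/3): the attendant opened locker 2, so this case is ruled out; weight (1/3)·0 = 0.
If it is in locker 3 (prior 1/3): only locker 2 is available, probability 1; weight (1/3)·1 = 1/3.
The weights sum to 2/5.
So P(the prize voucher in locker 3 | the attendant opened locker 2) = (1/3) / (2/5) = 5/6.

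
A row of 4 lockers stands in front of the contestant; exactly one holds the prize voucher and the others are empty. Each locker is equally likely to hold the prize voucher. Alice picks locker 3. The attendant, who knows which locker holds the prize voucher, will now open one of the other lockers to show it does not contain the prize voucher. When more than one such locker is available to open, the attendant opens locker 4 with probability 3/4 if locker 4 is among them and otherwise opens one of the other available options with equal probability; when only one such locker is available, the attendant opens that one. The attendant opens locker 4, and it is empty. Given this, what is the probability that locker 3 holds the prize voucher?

1/3

Apply Bayes' rule, conditioning on where the prize voucher actually is.
If it is in any of lockers 1, 2, and 3 (prior 1/4 each): locker 4 is available, opened with probability 3/4; weight (1/4)·(3/4) = 3/16 each.
If it is in locker 4 (prior 1/4): the attendant opened locker 4, so this case is ruled out; weight (1/4)·0 = 0.
The weights sum to 9/16.
So P(the prize voucher in locker 3 | the attendant opened locker 4) = (3/16) / (9/16) = 1/3.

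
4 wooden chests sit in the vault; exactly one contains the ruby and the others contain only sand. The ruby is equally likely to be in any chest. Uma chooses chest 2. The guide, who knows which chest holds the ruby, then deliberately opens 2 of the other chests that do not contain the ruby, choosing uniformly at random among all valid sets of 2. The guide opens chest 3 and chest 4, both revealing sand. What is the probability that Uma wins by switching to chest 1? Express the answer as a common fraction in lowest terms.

3/4

Consider each possible location of the ruby in turn.
If it is in chest 1 (prior 1/4): the guide has no choice, probability 1; weight (1/4)·1 = 1/4.
If it is in chest 2 (prior 1/4): the guide has 3 equally likely choices, so probability 1/3; weight (1/4)·(1/3) = 1/12.
If it is in either of chests 3 and 4 (prior 1/4 each): that chest was opened and seen not to hold the prize — ruled out; weight (1/4)·0 = 0 each.
The weights sum to 1/3.
So P(the ruby in chest 1 | the guide opened chest 3 and chest 4) = (1/4) / (1/3) = 3/4.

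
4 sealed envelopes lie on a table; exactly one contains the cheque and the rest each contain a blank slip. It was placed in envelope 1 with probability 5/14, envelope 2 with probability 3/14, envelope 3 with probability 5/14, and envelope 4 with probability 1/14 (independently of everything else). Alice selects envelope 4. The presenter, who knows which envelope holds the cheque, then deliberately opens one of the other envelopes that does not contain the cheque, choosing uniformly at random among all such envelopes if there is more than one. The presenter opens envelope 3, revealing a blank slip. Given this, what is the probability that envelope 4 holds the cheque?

Consider each possible location of the cheque in turn.
If it is in envelope 1 (prior 5/14): the presenter has 2 equally likely choices, so probability 1/2; weight (5/14)·(1/2) = 5/28.
If it is in envelope 2 (prior 3/14): the presenter has 2 equally likely choices, so probability 1/2; weight (3/14)·(1/2) = 3/28.
If it is in envelope 3 (prior 5/14): the presenter opened envelope 3, so this case is ruled out; weight (5/14)·0 = 0.
If it is in envelope 4 (prior 1/14): the presenter has 3 equally likely choices, so probability 1/3; weight (1/14)·(1/3) = 1/42.
The weights sum to 13/42.
So P(the cheque in envelope 4 | the presenter opened envelope 3) = (1/42) / (13/42) = 1/13.

1/13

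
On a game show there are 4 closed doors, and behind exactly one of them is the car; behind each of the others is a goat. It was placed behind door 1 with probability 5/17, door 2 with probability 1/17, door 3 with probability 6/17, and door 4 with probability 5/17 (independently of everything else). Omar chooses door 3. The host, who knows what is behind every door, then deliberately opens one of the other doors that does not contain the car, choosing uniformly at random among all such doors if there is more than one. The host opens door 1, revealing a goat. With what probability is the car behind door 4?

Apply Bayes' rule, conditioning on where the car actually is.
If it is behind door 1 (prior 5/17): the host opened door 1, so this case is ruled out; weight (5/17)·0 = 0.
If it is behind door 2 (prior 1/17): the host has 2 equally likely choices, so probability 1/2; weight (1/17)·(1/2) = 1/34.
If it is behind door 3 (prior 6/17): the host has 3 equally likely choices, so probability 1/3; weight (6/17)·(1/3) = 2/17.
If it is behind door 4 (prior 5/17): the host has 2 equally likely choices, so probability 1/2; weight (5/17)·(1/2) = 5/34.
The weights sum to 5/17.
So P(the car behind door 4 | the host opened door 1) = (5/34) / (5/17) = 1/2.

1/2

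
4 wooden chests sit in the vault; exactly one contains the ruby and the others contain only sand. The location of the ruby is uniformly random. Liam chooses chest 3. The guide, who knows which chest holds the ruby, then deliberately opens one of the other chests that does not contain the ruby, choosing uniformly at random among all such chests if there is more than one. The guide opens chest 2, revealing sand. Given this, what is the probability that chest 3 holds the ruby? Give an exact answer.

1/4

Consider each possible location of the ruby in turn.
If it is in either of chests 1 and 4 (prior 1/4 each): the guide has 2 equally likely choices, so probability 1/2; weight (1/4)·(1/2) = 1/8 each.
If it is in chest 2 (prior 1/4): the guide opened chest 2, so this case is ruled out; weight (1/4)·0 = 0.
If it is in chest 3 (prior 1/4): the guide has 3 equally likely choices, so probability 1/3; weight (1/4)·(1/3) = 1/12.
The weights sum to 1/3.
So P(the ruby in chest 3 | the guide opened chest 2) = (1/12) / (1/3) = 1/4.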